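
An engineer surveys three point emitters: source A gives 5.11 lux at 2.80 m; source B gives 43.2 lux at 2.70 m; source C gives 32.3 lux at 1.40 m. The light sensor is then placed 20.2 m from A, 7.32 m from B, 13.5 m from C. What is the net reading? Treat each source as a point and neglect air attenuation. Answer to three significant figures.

6.32 lux

Each source contributes Iᵢ·(dᵢ/rᵢ)²; contributions add.
A: 5.11 × (2.80/20.2)² = 0.09818 lux
B: 43.2 × (2.70/7.32)² = 5.877 lux
C: 32.3 × (1.40/13.5)² = 0.3474 lux
Total = 0.09818 + 5.877 + 0.3474 = 6.323 lux.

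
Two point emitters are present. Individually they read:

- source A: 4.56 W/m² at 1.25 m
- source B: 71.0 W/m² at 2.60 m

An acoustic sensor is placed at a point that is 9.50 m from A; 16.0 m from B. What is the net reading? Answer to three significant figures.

1.95 W/m²

Each source contributes Iᵢ·(dᵢ/rᵢ)²; contributions add.
A: 4.56 × (1.25/9.50)² = 0.07895 W/m²
B: 71.0 × (2.60/16.0)² = 1.875 W/m²
Total = 0.07895 + 1.875 = 1.954 W/m².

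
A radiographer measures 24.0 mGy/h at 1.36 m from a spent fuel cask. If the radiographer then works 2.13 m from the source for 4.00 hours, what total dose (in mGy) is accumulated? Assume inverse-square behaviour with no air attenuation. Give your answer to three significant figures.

39.1 mGy

Applying the 1/r² law, rate at 2.13 m:
24.0 × (1.36/2.13)² = 24.0 × 0.4077 = 9.785 mGy/h.
Dose = rate × time = 9.785 mGy/h × 4.000 h = 39.14 mGy.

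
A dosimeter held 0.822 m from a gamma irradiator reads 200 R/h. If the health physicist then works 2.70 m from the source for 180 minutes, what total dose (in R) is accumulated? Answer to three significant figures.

Applying the 1/r² law, rate at 2.70 m:
200 × (0.822/2.70)² = 200 × 0.09269 = 18.54 R/h.
Dose = rate × time = 18.54 R/h × 3.000 h = 55.62 R.

55.6 R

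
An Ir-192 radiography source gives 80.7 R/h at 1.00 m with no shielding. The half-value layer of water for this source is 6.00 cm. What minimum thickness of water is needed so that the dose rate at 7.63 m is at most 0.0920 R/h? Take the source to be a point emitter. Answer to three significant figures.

At 7.63 m, distance alone gives (1.00/7.63)² = 0.01718, so 80.7 × 0.01718 = 1.386 R/h.
Further attenuation needed: 1.386/0.0920 = 15.07.
n = log₂(15.07) = 3.914 half-value layers.
Thickness = 3.914 × 6.00 cm = 23.48 cm.

23.5 cm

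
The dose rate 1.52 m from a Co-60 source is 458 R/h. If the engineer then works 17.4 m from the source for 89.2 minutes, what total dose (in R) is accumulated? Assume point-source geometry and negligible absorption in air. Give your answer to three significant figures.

Intensity scales as (d₁/d₂)², so rate at 17.4 m:
(1.52/17.4)² = 0.007631, so 458 × 0.007631 = 3.495 R/h.
Dose = rate × time = 3.495 R/h × 1.487 h = 5.197 R.

5.20 R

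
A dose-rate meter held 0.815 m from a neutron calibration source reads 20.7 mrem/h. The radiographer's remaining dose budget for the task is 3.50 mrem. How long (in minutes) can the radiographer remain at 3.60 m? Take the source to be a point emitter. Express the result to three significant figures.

Using I₁d₁² = I₂d₂², rate at 3.60 m:
(0.815/3.60)² = 0.05125, so 20.7 × 0.05125 = 1.061 mrem/h.
Stay time = 3.50 mrem ÷ 1.061 mrem/h = 3.299 h = 197.9 min.

198 min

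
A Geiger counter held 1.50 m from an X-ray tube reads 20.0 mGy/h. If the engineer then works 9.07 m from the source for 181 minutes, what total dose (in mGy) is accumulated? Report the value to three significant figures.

1.65 mGy

Since intensity falls as 1/r², rate at 9.07 m:
20.0 × (1.50/9.07)² = 20.0 × 0.02735 = 0.5470 mGy/h.
Dose = rate × time = 0.5470 mGy/h × 3.017 h = 1.650 mGy.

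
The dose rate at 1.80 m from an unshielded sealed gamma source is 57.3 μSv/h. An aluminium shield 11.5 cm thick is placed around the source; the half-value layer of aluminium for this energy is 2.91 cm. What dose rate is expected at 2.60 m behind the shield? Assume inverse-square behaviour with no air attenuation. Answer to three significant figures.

1.77 μSv/h

Distance alone: (1.80/2.60)² = 0.4793, so 57.3 × 0.4793 = 27.46 μSv/h.
Shield: 11.5/2.91 = 3.952 half-value layers → attenuation 2^(−3.952) = 0.06461.
Combined: 27.46 × 0.06461 = 1.774 μSv/h.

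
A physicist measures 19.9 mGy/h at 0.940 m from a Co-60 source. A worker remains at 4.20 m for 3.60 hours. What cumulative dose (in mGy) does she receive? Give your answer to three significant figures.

3.59 mGy

Applying the 1/r² law, rate at 4.20 m:
(0.940/4.20)² = 0.05009, so 19.9 × 0.05009 = 0.9968 mGy/h.
Dose = rate × time = 0.9968 mGy/h × 3.600 h = 3.588 mGy.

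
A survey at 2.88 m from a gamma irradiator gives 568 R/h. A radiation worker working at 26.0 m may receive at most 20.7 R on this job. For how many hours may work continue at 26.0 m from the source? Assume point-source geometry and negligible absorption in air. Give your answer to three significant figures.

Intensity scales as (d₁/d₂)², so rate at 26.0 m:
(2.88/26.0)² = 0.01227, so 568 × 0.01227 = 6.969 R/h.
Stay time = 20.7 R ÷ 6.969 R/h = 2.970 h.

2.97 h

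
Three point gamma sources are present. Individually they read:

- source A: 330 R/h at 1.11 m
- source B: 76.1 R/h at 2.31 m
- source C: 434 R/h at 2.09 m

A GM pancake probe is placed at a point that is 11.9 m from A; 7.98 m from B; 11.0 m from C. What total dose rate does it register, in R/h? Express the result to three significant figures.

24.9 R/h

Each source contributes Iᵢ·(dᵢ/rᵢ)²; contributions add.
A: 330 × (1.11/11.9)² = 2.871 R/h
B: 76.1 × (2.31/7.98)² = 6.377 R/h
C: 434 × (2.09/11.0)² = 15.67 R/h
Total = 2.871 + 6.377 + 15.67 = 24.92 R/h.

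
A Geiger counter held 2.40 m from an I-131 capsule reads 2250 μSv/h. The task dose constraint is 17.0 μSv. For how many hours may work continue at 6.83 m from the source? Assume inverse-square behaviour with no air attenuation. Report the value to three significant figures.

By the inverse-square law, rate at 6.83 m:
(2.40/6.83)² = 0.1235, so 2250 × 0.1235 = 277.9 μSv/h.
Stay time = 17.0 μSv ÷ 277.9 μSv/h = 0.06117 h.

0.0612 h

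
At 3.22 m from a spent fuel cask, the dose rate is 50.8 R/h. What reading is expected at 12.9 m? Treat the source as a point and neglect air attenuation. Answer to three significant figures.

By the inverse-square law, the rate at 12.9 m is
(3.22/12.9)² = 0.06231, so 50.8 × 0.06231 = 3.165 R/h.

3.17 R/h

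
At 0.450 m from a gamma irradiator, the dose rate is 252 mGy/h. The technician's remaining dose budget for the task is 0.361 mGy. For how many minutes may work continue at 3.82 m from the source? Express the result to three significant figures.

Applying the 1/r² law, rate at 3.82 m:
252 × (0.450/3.82)² = 252 × 0.01388 = 3.498 mGy/h.
Stay time = 0.361 mGy ÷ 3.498 mGy/h = 0.1032 h = 6.192 min.

6.19 min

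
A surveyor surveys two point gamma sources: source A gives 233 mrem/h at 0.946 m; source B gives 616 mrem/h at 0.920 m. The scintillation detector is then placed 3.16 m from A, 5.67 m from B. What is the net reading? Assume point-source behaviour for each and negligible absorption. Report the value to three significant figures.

Each source contributes Iᵢ·(dᵢ/rᵢ)²; contributions add.
A: 233 × (0.946/3.16)² = 20.88 mrem/h
B: 616 × (0.920/5.67)² = 16.22 mrem/h
Total = 20.88 + 16.22 = 37.10 mrem/h.

37.1 mrem/h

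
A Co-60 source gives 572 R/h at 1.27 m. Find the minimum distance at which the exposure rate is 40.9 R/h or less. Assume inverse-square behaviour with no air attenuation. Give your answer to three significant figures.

Intensity scales as (d₁/d₂)², so d₂ = d₁·√(I₁/I₂).
I₁/I₂ = 572/40.9 = 13.99, so d₂ = 1.27 × √13.99 = 4.750 m.

4.75 m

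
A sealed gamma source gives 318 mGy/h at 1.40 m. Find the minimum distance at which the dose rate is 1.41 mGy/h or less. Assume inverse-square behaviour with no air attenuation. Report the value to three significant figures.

21.0 m

Since intensity falls as 1/r², d₂ = d₁·√(I₁/I₂).
I₁/I₂ = 318/1.41 = 225.5, so d₂ = 1.40 × √225.5 = 21.02 m.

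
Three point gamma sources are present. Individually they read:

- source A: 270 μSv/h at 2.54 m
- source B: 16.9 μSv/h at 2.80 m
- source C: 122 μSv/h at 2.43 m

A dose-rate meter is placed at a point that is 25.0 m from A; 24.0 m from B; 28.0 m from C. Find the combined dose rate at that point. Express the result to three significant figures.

3.94 μSv/h

By superposition, sum each source's inverse-square contribution:
A: 270 × (2.54/25.0)² = 2.787 μSv/h
B: 16.9 × (2.80/24.0)² = 0.2300 μSv/h
C: 122 × (2.43/28.0)² = 0.9189 μSv/h
Total = 2.787 + 0.2300 + 0.9189 = 3.936 μSv/h.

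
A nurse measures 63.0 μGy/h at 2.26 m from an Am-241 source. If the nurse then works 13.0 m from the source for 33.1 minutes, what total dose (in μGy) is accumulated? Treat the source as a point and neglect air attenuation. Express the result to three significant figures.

Since intensity falls as 1/r², rate at 13.0 m:
63.0 × (2.26/13.0)² = 63.0 × 0.03022 = 1.904 μGy/h.
Dose = rate × time = 1.904 μGy/h × 0.5517 h = 1.050 μGy.

1.05 μGy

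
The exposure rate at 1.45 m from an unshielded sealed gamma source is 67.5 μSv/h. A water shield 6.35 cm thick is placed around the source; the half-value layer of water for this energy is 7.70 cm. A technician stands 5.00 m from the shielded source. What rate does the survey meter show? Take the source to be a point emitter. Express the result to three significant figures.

Distance alone: (1.45/5.00)² = 0.08410, so 67.5 × 0.08410 = 5.677 μSv/h.
Shield: 6.35/7.70 = 0.8247 half-value layers → attenuation 2^(−0.8247) = 0.5646.
Combined: 5.677 × 0.5646 = 3.205 μSv/h.

3.21 μSv/h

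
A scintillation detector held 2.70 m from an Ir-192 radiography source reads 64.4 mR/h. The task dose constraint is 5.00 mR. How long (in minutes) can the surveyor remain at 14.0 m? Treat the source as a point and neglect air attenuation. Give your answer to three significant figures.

125 min

Using I₁d₁² = I₂d₂², rate at 14.0 m:
(2.70/14.0)² = 0.03719, so 64.4 × 0.03719 = 2.395 mR/h.
Stay time = 5.00 mR ÷ 2.395 mR/h = 2.088 h = 125.3 min.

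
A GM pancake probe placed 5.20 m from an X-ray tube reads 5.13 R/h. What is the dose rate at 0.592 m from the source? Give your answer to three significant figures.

396 R/h

Since intensity falls as 1/r², scaling from 5.20 m to 0.592 m:
5.13 × (5.20/0.592)² = 5.13 × 77.15 = 395.8 R/h.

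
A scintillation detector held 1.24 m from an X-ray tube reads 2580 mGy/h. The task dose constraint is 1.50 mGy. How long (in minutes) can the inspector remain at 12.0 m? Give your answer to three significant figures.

3.27 min

Using I₁d₁² = I₂d₂², rate at 12.0 m:
2580 × (1.24/12.0)² = 2580 × 0.01068 = 27.55 mGy/h.
Stay time = 1.50 mGy ÷ 27.55 mGy/h = 0.05445 h = 3.267 min.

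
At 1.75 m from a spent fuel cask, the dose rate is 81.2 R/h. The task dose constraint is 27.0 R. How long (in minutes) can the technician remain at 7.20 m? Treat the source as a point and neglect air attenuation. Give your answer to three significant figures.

338 min

By the inverse-square law, rate at 7.20 m:
81.2 × (1.75/7.20)² = 81.2 × 0.05908 = 4.797 R/h.
Stay time = 27.0 R ÷ 4.797 R/h = 5.629 h = 337.7 min.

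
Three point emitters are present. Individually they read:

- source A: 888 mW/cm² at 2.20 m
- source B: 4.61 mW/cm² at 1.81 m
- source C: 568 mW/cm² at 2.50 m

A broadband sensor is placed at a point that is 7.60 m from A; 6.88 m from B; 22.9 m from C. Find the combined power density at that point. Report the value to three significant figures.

81.5 mW/cm²

Each source contributes Iᵢ·(dᵢ/rᵢ)²; contributions add.
A: 888 × (2.20/7.60)² = 74.41 mW/cm²
B: 4.61 × (1.81/6.88)² = 0.3191 mW/cm²
C: 568 × (2.50/22.9)² = 6.770 mW/cm²
Total = 74.41 + 0.3191 + 6.770 = 81.50 mW/cm².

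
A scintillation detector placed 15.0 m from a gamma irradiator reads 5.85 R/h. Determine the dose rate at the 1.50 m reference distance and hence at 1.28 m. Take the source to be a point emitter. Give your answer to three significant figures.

585 R/h; 803 R/h

Using I₁d₁² = I₂d₂²,
At 1.50 m: 5.85 × (15.0/1.50)² = 5.85 × 100.0 = 585.0 R/h
At 1.28 m: 585.0 × (1.50/1.28)² = 585.0 × 1.373 = 803.2 R/h.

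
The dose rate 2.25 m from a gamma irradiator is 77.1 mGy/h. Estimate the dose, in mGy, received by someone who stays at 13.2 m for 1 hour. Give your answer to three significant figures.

2.24 mGy

Since intensity falls as 1/r², rate at 13.2 m:
77.1 × (2.25/13.2)² = 77.1 × 0.02905 = 2.240 mGy/h.
Dose = rate × time = 2.240 mGy/h × 1.000 h = 2.240 mGy.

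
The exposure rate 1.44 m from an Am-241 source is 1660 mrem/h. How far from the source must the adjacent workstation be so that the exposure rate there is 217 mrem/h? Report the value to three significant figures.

Since intensity falls as 1/r², d₂ = d₁·√(I₁/I₂).
I₁/I₂ = 1660/217 = 7.650, so d₂ = 1.44 × √7.650 = 3.983 m.

3.98 m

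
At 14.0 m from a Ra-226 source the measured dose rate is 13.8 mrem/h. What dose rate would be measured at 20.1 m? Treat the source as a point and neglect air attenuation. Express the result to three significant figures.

6.69 mrem/h

Since intensity falls as 1/r², scaling from 14.0 m to 20.1 m:
(14.0/20.1)² = 0.4851, so 13.8 × 0.4851 = 6.694 mrem/h.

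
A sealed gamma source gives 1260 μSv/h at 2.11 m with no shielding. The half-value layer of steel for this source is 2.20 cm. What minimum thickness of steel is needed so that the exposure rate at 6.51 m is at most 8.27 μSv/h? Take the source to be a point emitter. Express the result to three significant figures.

8.80 cm

At 6.51 m, distance alone gives 1260 × (2.11/6.51)² = 1260 × 0.1051 = 132.4 μSv/h.
Further attenuation needed: 132.4/8.27 = 16.01.
n = log₂(16.01) = 4.001 half-value layers.
Thickness = 4.001 × 2.20 cm = 8.802 cm.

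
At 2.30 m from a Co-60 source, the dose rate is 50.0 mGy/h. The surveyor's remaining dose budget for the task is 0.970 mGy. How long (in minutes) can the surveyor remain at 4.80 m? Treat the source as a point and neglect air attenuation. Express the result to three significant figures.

Using I₁d₁² = I₂d₂², rate at 4.80 m:
50.0 × (2.30/4.80)² = 50.0 × 0.2296 = 11.48 mGy/h.
Stay time = 0.970 mGy ÷ 11.48 mGy/h = 0.08449 h = 5.069 min.

5.07 min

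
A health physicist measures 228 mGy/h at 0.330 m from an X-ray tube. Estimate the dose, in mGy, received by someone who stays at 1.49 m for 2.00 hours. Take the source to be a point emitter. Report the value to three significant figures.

22.4 mGy

Since intensity falls as 1/r², rate at 1.49 m:
228 × (0.330/1.49)² = 228 × 0.04905 = 11.18 mGy/h.
Dose = rate × time = 11.18 mGy/h × 2.000 h = 22.36 mGy.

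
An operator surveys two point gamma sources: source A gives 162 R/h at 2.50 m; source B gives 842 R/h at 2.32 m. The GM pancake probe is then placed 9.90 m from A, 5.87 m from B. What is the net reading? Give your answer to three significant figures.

142 R/h

By superposition, sum each source's inverse-square contribution:
A: 162 × (2.50/9.90)² = 10.33 R/h
B: 842 × (2.32/5.87)² = 131.5 R/h
Total = 10.33 + 131.5 = 141.8 R/h.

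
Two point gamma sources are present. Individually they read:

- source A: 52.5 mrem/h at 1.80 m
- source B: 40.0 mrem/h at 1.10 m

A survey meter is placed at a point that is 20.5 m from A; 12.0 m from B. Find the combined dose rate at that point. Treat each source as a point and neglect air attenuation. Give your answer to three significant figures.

0.741 mrem/h

Each source contributes Iᵢ·(dᵢ/rᵢ)²; contributions add.
A: 52.5 × (1.80/20.5)² = 0.4048 mrem/h
B: 40.0 × (1.10/12.0)² = 0.3361 mrem/h
Total = 0.4048 + 0.3361 = 0.7409 mrem/h.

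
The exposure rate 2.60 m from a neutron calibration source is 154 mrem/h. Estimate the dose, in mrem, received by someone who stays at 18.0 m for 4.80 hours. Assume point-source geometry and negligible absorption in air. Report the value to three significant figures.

15.4 mrem

By the inverse-square law, rate at 18.0 m:
154 × (2.60/18.0)² = 154 × 0.02086 = 3.212 mrem/h.
Dose = rate × time = 3.212 mrem/h × 4.800 h = 15.42 mrem.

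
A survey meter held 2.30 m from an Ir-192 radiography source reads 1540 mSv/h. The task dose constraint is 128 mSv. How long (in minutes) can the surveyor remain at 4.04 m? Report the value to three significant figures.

15.4 min

Since intensity falls as 1/r², rate at 4.04 m:
1540 × (2.30/4.04)² = 1540 × 0.3241 = 499.1 mSv/h.
Stay time = 128 mSv ÷ 499.1 mSv/h = 0.2565 h = 15.39 min.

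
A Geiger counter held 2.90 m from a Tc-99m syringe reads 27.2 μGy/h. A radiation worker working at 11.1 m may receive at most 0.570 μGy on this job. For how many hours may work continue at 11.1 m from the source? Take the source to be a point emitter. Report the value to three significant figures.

0.307 h

By the inverse-square law, rate at 11.1 m:
27.2 × (2.90/11.1)² = 27.2 × 0.06826 = 1.857 μGy/h.
Stay time = 0.570 μGy ÷ 1.857 μGy/h = 0.3069 h.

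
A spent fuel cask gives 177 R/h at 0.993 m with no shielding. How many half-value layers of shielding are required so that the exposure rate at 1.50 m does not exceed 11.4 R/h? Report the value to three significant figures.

2.77 half-value layers

At 1.50 m, distance alone gives 177 × (0.993/1.50)² = 177 × 0.4382 = 77.56 R/h.
Further attenuation needed: 77.56/11.4 = 6.804.
n = log₂(6.804) = 2.766 half-value layers.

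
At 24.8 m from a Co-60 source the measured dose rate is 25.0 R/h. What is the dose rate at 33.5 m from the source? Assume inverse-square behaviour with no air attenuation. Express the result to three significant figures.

13.7 R/h

Applying the 1/r² law, scaling from 24.8 m to 33.5 m:
25.0 × (24.8/33.5)² = 25.0 × 0.5480 = 13.70 R/h.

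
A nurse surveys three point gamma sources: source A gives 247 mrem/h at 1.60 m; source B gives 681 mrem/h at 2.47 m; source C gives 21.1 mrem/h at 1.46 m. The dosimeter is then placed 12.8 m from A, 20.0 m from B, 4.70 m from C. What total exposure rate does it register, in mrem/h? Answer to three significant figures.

16.3 mrem/h

By superposition, sum each source's inverse-square contribution:
A: 247 × (1.60/12.8)² = 3.859 mrem/h
B: 681 × (2.47/20.0)² = 10.39 mrem/h
C: 21.1 × (1.46/4.70)² = 2.036 mrem/h
Total = 3.859 + 10.39 + 2.036 = 16.29 mrem/h.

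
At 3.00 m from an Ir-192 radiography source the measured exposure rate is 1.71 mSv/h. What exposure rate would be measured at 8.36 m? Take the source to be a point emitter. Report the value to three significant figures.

Since intensity falls as 1/r², scaling from 3.00 m to 8.36 m:
1.71 × (3.00/8.36)² = 1.71 × 0.1288 = 0.2202 mSv/h.

0.220 mSv/h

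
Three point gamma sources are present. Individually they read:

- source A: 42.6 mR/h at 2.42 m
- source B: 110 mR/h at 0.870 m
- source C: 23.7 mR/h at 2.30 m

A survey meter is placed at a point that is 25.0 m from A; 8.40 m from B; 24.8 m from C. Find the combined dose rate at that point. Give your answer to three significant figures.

1.78 mR/h

Each source contributes Iᵢ·(dᵢ/rᵢ)²; contributions add.
A: 42.6 × (2.42/25.0)² = 0.3992 mR/h
B: 110 × (0.870/8.40)² = 1.180 mR/h
C: 23.7 × (2.30/24.8)² = 0.2038 mR/h
Total = 0.3992 + 1.180 + 0.2038 = 1.783 mR/h.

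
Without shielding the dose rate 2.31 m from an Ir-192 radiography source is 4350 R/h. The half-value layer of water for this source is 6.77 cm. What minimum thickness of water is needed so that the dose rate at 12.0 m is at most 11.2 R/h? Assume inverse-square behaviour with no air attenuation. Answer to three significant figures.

26.0 cm

At 12.0 m, distance alone gives 4350 × (2.31/12.0)² = 4350 × 0.03706 = 161.2 R/h.
Further attenuation needed: 161.2/11.2 = 14.39.
n = log₂(14.39) = 3.847 half-value layers.
Thickness = 3.847 × 6.77 cm = 26.04 cm.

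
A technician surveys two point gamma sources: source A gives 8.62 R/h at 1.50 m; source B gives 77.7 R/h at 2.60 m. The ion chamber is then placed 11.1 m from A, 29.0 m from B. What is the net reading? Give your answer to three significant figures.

0.782 R/h

Each source contributes Iᵢ·(dᵢ/rᵢ)²; contributions add.
A: 8.62 × (1.50/11.1)² = 0.1574 R/h
B: 77.7 × (2.60/29.0)² = 0.6246 R/h
Total = 0.1574 + 0.6246 = 0.7820 R/h.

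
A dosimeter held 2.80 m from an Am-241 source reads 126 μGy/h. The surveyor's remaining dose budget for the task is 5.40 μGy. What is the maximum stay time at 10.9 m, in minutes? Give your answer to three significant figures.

39.0 min

Applying the 1/r² law, rate at 10.9 m:
(2.80/10.9)² = 0.06599, so 126 × 0.06599 = 8.315 μGy/h.
Stay time = 5.40 μGy ÷ 8.315 μGy/h = 0.6494 h = 38.96 min.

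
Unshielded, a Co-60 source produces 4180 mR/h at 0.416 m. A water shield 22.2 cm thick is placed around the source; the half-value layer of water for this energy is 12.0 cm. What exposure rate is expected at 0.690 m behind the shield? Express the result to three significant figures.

421 mR/h

Distance alone: (0.416/0.690)² = 0.3635, so 4180 × 0.3635 = 1519 mR/h.
Shield: 22.2/12.0 = 1.850 half-value layers → attenuation 2^(−1.850) = 0.2774.
Combined: 1519 × 0.2774 = 421.4 mR/h.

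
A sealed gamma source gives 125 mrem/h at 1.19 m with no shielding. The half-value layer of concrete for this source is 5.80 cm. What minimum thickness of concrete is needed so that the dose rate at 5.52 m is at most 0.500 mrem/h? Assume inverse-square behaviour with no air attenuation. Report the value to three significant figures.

20.5 cm

At 5.52 m, distance alone gives 125 × (1.19/5.52)² = 125 × 0.04647 = 5.809 mrem/h.
Further attenuation needed: 5.809/0.500 = 11.62.
n = log₂(11.62) = 3.539 half-value layers.
Thickness = 3.539 × 5.80 cm = 20.53 cm.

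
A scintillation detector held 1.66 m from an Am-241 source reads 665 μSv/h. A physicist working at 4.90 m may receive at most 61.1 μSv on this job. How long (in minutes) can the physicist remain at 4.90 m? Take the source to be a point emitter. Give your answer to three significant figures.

48.0 min

Using I₁d₁² = I₂d₂², rate at 4.90 m:
665 × (1.66/4.90)² = 665 × 0.1148 = 76.34 μSv/h.
Stay time = 61.1 μSv ÷ 76.34 μSv/h = 0.8004 h = 48.02 min.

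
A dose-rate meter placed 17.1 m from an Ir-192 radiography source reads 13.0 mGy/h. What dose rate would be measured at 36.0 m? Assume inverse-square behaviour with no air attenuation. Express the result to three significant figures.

2.93 mGy/h

Applying the 1/r² law, scaling from 17.1 m to 36.0 m:
13.0 × (17.1/36.0)² = 13.0 × 0.2256 = 2.933 mGy/h.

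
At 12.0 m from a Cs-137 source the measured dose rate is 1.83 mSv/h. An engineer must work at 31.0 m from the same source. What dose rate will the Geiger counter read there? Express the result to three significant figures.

0.274 mSv/h

Using I₁d₁² = I₂d₂², scaling from 12.0 m to 31.0 m:
1.83 × (12.0/31.0)² = 1.83 × 0.1498 = 0.2741 mSv/h.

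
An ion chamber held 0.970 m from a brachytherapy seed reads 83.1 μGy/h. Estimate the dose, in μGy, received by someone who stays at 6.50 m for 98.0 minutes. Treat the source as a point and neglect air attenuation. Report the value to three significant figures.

3.02 μGy

Since intensity falls as 1/r², rate at 6.50 m:
(0.970/6.50)² = 0.02227, so 83.1 × 0.02227 = 1.851 μGy/h.
Dose = rate × time = 1.851 μGy/h × 1.633 h = 3.023 μGy.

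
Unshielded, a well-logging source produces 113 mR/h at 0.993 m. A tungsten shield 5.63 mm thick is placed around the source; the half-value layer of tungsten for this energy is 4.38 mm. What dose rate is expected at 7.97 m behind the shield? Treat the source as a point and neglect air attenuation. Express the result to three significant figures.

0.720 mR/h

Distance alone: 113 × (0.993/7.97)² = 113 × 0.01552 = 1.754 mR/h.
Shield: 5.63/4.38 = 1.285 half-value layers → attenuation 2^(−1.285) = 0.4104.
Combined: 1.754 × 0.4104 = 0.7198 mR/h.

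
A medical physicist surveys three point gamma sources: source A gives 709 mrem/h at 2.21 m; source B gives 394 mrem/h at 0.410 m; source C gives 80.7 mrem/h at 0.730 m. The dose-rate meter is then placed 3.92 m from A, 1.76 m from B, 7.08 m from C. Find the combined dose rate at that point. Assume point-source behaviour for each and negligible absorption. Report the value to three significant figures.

248 mrem/h

Each source contributes Iᵢ·(dᵢ/rᵢ)²; contributions add.
A: 709 × (2.21/3.92)² = 225.4 mrem/h
B: 394 × (0.410/1.76)² = 21.38 mrem/h
C: 80.7 × (0.730/7.08)² = 0.8579 mrem/h
Total = 225.4 + 21.38 + 0.8579 = 247.6 mrem/h.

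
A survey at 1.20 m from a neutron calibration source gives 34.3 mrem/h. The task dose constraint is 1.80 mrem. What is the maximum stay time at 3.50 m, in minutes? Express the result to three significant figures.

Intensity scales as (d₁/d₂)², so rate at 3.50 m:
34.3 × (1.20/3.50)² = 34.3 × 0.1176 = 4.034 mrem/h.
Stay time = 1.80 mrem ÷ 4.034 mrem/h = 0.4462 h = 26.77 min.

26.8 min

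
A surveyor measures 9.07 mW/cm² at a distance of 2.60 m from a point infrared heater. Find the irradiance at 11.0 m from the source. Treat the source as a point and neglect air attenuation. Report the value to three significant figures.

0.507 mW/cm²

Intensity scales as (d₁/d₂)², so the rate at 11.0 m is
9.07 × (2.60/11.0)² = 9.07 × 0.05587 = 0.5067 mW/cm².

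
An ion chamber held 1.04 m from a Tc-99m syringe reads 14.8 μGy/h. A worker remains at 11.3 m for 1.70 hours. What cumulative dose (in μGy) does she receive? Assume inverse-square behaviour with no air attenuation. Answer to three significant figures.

0.213 μGy

Applying the 1/r² law, rate at 11.3 m:
14.8 × (1.04/11.3)² = 14.8 × 0.008471 = 0.1254 μGy/h.
Dose = rate × time = 0.1254 μGy/h × 1.700 h = 0.2132 μGy.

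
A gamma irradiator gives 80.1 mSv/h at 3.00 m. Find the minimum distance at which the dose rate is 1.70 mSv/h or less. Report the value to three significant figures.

Since intensity falls as 1/r², d₂ = d₁·√(I₁/I₂).
I₁/I₂ = 80.1/1.70 = 47.12, so d₂ = 3.00 × √47.12 = 20.59 m.

20.6 m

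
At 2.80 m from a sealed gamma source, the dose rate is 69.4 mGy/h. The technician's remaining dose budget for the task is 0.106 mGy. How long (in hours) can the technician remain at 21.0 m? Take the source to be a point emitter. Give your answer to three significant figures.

Using I₁d₁² = I₂d₂², rate at 21.0 m:
69.4 × (2.80/21.0)² = 69.4 × 0.01778 = 1.234 mGy/h.
Stay time = 0.106 mGy ÷ 1.234 mGy/h = 0.08590 h.

0.0859 h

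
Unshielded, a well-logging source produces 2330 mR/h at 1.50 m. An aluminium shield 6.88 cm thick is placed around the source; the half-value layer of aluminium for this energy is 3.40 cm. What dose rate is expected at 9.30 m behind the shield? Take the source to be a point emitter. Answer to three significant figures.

14.9 mR/h

Distance alone: 2330 × (1.50/9.30)² = 2330 × 0.02601 = 60.60 mR/h.
Shield: 6.88/3.40 = 2.024 half-value layers → attenuation 2^(−2.024) = 0.2459.
Combined: 60.60 × 0.2459 = 14.90 mR/h.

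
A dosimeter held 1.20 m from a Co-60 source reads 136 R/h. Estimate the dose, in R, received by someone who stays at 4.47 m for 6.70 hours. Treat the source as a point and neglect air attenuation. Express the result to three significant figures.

Using I₁d₁² = I₂d₂², rate at 4.47 m:
(1.20/4.47)² = 0.07207, so 136 × 0.07207 = 9.802 R/h.
Dose = rate × time = 9.802 R/h × 6.700 h = 65.67 R.

65.7 R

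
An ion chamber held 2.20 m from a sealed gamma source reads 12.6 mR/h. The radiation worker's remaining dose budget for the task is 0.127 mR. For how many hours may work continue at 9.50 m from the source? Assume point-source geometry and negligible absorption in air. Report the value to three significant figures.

0.188 h

Applying the 1/r² law, rate at 9.50 m:
12.6 × (2.20/9.50)² = 12.6 × 0.05363 = 0.6757 mR/h.
Stay time = 0.127 mR ÷ 0.6757 mR/h = 0.1880 h.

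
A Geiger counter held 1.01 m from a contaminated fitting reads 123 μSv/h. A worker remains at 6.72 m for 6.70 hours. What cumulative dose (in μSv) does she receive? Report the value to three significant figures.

Applying the 1/r² law, rate at 6.72 m:
(1.01/6.72)² = 0.02259, so 123 × 0.02259 = 2.779 μSv/h.
Dose = rate × time = 2.779 μSv/h × 6.700 h = 18.62 μSv.

18.6 μSv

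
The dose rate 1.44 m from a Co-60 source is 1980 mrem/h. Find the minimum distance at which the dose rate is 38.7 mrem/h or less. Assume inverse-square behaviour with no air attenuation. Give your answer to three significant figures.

10.3 m

By the inverse-square law, d₂ = d₁·√(I₁/I₂).
I₁/I₂ = 1980/38.7 = 51.16, so d₂ = 1.44 × √51.16 = 10.30 m.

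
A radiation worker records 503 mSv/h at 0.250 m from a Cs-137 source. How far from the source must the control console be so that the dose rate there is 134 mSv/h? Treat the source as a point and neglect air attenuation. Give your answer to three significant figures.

0.484 m

Using I₁d₁² = I₂d₂², d₂ = d₁·√(I₁/I₂).
I₁/I₂ = 503/134 = 3.754, so d₂ = 0.250 × √3.754 = 0.4844 m.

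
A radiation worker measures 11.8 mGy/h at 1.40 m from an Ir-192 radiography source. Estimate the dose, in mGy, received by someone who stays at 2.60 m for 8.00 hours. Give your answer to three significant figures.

27.4 mGy

Since intensity falls as 1/r², rate at 2.60 m:
(1.40/2.60)² = 0.2899, so 11.8 × 0.2899 = 3.421 mGy/h.
Dose = rate × time = 3.421 mGy/h × 8.000 h = 27.37 mGy.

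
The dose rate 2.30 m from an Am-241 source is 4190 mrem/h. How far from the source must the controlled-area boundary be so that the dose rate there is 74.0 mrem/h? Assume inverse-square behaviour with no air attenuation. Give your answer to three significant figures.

17.3 m

Using I₁d₁² = I₂d₂², d₂ = d₁·√(I₁/I₂).
I₁/I₂ = 4190/74.0 = 56.62, so d₂ = 2.30 × √56.62 = 17.31 m.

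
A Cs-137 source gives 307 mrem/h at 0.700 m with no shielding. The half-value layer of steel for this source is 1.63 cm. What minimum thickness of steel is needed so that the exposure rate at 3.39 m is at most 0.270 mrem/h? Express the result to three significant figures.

At 3.39 m, distance alone gives (0.700/3.39)² = 0.04264, so 307 × 0.04264 = 13.09 mrem/h.
Further attenuation needed: 13.09/0.270 = 48.48.
n = log₂(48.48) = 5.599 half-value layers.
Thickness = 5.599 × 1.63 cm = 9.126 cm.

9.13 cm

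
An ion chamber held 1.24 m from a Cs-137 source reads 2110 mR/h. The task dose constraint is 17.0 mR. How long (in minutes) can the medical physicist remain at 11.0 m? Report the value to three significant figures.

By the inverse-square law, rate at 11.0 m:
2110 × (1.24/11.0)² = 2110 × 0.01271 = 26.82 mR/h.
Stay time = 17.0 mR ÷ 26.82 mR/h = 0.6339 h = 38.03 min.

38.0 min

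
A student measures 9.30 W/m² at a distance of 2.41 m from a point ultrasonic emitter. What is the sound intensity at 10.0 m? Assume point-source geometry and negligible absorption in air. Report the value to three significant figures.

0.540 W/m²

By the inverse-square law, the rate at 10.0 m is
(2.41/10.0)² = 0.05808, so 9.30 × 0.05808 = 0.5401 W/m².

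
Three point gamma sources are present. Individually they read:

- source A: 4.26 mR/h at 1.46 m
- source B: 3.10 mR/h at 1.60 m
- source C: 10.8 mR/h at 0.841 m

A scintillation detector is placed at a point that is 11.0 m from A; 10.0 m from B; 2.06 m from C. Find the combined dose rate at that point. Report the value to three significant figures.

Each source contributes Iᵢ·(dᵢ/rᵢ)²; contributions add.
A: 4.26 × (1.46/11.0)² = 0.07505 mR/h
B: 3.10 × (1.60/10.0)² = 0.07936 mR/h
C: 10.8 × (0.841/2.06)² = 1.800 mR/h
Total = 0.07505 + 0.07936 + 1.800 = 1.954 mR/h.

1.95 mR/h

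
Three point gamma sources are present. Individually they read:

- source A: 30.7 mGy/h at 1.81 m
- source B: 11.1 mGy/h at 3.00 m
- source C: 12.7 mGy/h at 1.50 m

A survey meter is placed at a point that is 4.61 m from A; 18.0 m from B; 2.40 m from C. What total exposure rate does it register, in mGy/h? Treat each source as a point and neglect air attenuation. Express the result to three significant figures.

10.0 mGy/h

Each source contributes Iᵢ·(dᵢ/rᵢ)²; contributions add.
A: 30.7 × (1.81/4.61)² = 4.733 mGy/h
B: 11.1 × (3.00/18.0)² = 0.3083 mGy/h
C: 12.7 × (1.50/2.40)² = 4.961 mGy/h
Total = 4.733 + 0.3083 + 4.961 = 10.00 mGy/h.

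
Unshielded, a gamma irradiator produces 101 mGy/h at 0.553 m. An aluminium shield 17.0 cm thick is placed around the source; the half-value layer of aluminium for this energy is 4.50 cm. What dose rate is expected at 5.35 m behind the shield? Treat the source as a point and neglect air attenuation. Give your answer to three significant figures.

Distance alone: (0.553/5.35)² = 0.01068, so 101 × 0.01068 = 1.079 mGy/h.
Shield: 17.0/4.50 = 3.778 half-value layers → attenuation 2^(−3.778) = 0.07290.
Combined: 1.079 × 0.07290 = 0.07866 mGy/h.

0.0787 mGy/h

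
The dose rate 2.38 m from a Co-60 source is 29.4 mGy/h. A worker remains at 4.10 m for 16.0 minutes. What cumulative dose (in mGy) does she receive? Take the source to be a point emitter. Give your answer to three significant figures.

Intensity scales as (d₁/d₂)², so rate at 4.10 m:
29.4 × (2.38/4.10)² = 29.4 × 0.3370 = 9.908 mGy/h.
Dose = rate × time = 9.908 mGy/h × 0.2667 h = 2.642 mGy.

2.64 mGy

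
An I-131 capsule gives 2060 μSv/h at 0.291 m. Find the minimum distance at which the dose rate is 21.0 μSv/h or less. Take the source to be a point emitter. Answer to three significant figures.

Using I₁d₁² = I₂d₂², d₂ = d₁·√(I₁/I₂).
I₁/I₂ = 2060/21.0 = 98.10, so d₂ = 0.291 × √98.10 = 2.882 m.

2.88 m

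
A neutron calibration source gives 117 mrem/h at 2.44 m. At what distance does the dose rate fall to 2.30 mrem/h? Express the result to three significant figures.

17.4 m

Since intensity falls as 1/r², d₂ = d₁·√(I₁/I₂).
I₁/I₂ = 117/2.30 = 50.87, so d₂ = 2.44 × √50.87 = 17.40 m.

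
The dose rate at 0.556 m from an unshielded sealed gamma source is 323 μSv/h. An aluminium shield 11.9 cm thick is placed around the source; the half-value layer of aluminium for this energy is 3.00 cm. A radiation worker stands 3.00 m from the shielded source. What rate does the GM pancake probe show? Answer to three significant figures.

Distance alone: (0.556/3.00)² = 0.03435, so 323 × 0.03435 = 11.10 μSv/h.
Shield: 11.9/3.00 = 3.967 half-value layers → attenuation 2^(−3.967) = 0.06395.
Combined: 11.10 × 0.06395 = 0.7098 μSv/h.

0.710 μSv/h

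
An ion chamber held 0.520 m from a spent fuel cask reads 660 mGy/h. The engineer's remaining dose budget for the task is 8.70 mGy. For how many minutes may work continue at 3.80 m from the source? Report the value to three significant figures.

Since intensity falls as 1/r², rate at 3.80 m:
(0.520/3.80)² = 0.01873, so 660 × 0.01873 = 12.36 mGy/h.
Stay time = 8.70 mGy ÷ 12.36 mGy/h = 0.7039 h = 42.23 min.

42.2 min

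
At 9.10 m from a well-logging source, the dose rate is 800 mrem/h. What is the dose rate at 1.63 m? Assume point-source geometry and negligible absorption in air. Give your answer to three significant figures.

Intensity scales as (d₁/d₂)², so the rate at 1.63 m is
(9.10/1.63)² = 31.17, so 800 × 31.17 = 24940 mrem/h.

24900 mrem/h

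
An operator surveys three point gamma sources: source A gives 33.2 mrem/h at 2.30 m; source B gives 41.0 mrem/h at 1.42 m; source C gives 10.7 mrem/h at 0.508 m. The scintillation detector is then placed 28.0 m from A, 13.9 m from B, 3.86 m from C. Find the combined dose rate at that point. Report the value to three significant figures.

By superposition, sum each source's inverse-square contribution:
A: 33.2 × (2.30/28.0)² = 0.2240 mrem/h
B: 41.0 × (1.42/13.9)² = 0.4279 mrem/h
C: 10.7 × (0.508/3.86)² = 0.1853 mrem/h
Total = 0.2240 + 0.4279 + 0.1853 = 0.8372 mrem/h.

0.837 mrem/h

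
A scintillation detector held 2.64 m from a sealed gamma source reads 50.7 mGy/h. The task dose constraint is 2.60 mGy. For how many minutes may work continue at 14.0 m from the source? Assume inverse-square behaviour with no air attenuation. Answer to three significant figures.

Intensity scales as (d₁/d₂)², so rate at 14.0 m:
(2.64/14.0)² = 0.03556, so 50.7 × 0.03556 = 1.803 mGy/h.
Stay time = 2.60 mGy ÷ 1.803 mGy/h = 1.442 h = 86.52 min.

86.5 min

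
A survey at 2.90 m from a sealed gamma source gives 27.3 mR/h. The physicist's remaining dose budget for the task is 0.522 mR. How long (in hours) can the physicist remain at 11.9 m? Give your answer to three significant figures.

0.322 h

Applying the 1/r² law, rate at 11.9 m:
27.3 × (2.90/11.9)² = 27.3 × 0.05939 = 1.621 mR/h.
Stay time = 0.522 mR ÷ 1.621 mR/h = 0.3220 h.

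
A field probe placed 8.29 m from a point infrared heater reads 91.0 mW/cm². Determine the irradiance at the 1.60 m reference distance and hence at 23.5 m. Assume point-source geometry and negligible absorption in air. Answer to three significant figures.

2440 mW/cm²; 11.3 mW/cm²

Using I₁d₁² = I₂d₂²,
At 1.60 m: (8.29/1.60)² = 26.85, so 91.0 × 26.85 = 2443 mW/cm²
At 23.5 m: (1.60/23.5)² = 0.004636, so 2443 × 0.004636 = 11.33 mW/cm².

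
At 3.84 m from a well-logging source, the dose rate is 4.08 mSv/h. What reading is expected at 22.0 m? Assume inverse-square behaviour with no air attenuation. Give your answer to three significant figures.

Since intensity falls as 1/r², the rate at 22.0 m is
(3.84/22.0)² = 0.03047, so 4.08 × 0.03047 = 0.1243 mSv/h.

0.124 mSv/h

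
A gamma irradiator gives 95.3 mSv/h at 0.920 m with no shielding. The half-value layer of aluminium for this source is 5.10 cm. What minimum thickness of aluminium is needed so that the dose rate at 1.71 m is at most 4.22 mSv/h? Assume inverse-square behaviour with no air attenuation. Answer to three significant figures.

At 1.71 m, distance alone gives (0.920/1.71)² = 0.2895, so 95.3 × 0.2895 = 27.59 mSv/h.
Further attenuation needed: 27.59/4.22 = 6.538.
n = log₂(6.538) = 2.709 half-value layers.
Thickness = 2.709 × 5.10 cm = 13.82 cm.

13.8 cm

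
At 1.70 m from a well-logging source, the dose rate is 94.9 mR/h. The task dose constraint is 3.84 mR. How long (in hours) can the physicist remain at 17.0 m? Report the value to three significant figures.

4.05 h

Using I₁d₁² = I₂d₂², rate at 17.0 m:
(1.70/17.0)² = 0.01000, so 94.9 × 0.01000 = 0.9490 mR/h.
Stay time = 3.84 mR ÷ 0.9490 mR/h = 4.046 h.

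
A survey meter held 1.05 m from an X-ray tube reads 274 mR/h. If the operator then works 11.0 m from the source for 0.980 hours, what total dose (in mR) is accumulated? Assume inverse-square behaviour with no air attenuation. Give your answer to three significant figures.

2.45 mR

By the inverse-square law, rate at 11.0 m:
274 × (1.05/11.0)² = 274 × 0.009112 = 2.497 mR/h.
Dose = rate × time = 2.497 mR/h × 0.9800 h = 2.447 mR.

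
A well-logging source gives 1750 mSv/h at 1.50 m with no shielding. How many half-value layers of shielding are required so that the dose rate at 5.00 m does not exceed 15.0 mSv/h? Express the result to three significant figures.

3.39 half-value layers

At 5.00 m, distance alone gives 1750 × (1.50/5.00)² = 1750 × 0.09000 = 157.5 mSv/h.
Further attenuation needed: 157.5/15.0 = 10.50.
n = log₂(10.50) = 3.392 half-value layers.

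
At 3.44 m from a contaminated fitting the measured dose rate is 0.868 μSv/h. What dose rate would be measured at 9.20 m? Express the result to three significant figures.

0.121 μSv/h

Since intensity falls as 1/r², scaling from 3.44 m to 9.20 m:
(3.44/9.20)² = 0.1398, so 0.868 × 0.1398 = 0.1213 μSv/h.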